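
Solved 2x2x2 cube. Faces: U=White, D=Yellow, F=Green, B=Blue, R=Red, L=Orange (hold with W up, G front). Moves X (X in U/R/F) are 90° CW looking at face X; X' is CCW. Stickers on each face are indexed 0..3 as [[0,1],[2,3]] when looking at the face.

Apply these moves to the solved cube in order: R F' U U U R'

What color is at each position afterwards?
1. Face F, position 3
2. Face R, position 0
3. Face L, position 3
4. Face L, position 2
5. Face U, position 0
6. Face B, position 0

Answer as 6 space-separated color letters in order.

After move 1 (R): R=RRRR U=WGWG F=GYGY D=YBYB B=WBWB
After move 2 (F'): F=YYGG U=WGRR R=BRYR D=OOYB L=OGOW
After move 3 (U): U=RWRG F=BRGG R=WBYR B=OGWB L=YYOW
After move 4 (U): U=RRGW F=WBGG R=OGYR B=YYWB L=BROW
After move 5 (U): U=GRWR F=OGGG R=YYYR B=BRWB L=WBOW
After move 6 (R'): R=YRYY U=GWWB F=ORGR D=OGYG B=BROB
Query 1: F[3] = R
Query 2: R[0] = Y
Query 3: L[3] = W
Query 4: L[2] = O
Query 5: U[0] = G
Query 6: B[0] = B

Answer: R Y W O G B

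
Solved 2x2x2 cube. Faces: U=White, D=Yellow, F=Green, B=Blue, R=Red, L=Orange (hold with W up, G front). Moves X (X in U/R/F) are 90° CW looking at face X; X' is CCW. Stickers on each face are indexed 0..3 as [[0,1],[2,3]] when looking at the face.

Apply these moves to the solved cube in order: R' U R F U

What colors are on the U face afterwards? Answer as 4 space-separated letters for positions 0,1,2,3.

Answer: O W W R

Derivation:
After move 1 (R'): R=RRRR U=WBWB F=GWGW D=YGYG B=YBYB
After move 2 (U): U=WWBB F=RRGW R=YBRR B=OOYB L=GWOO
After move 3 (R): R=RYRB U=WRBW F=RGGG D=YYYO B=BOWB
After move 4 (F): F=GRGG U=WROW R=BYWB D=RRYO L=GYOY
After move 5 (U): U=OWWR F=BYGG R=BOWB B=GYWB L=GROY
Query: U face = OWWR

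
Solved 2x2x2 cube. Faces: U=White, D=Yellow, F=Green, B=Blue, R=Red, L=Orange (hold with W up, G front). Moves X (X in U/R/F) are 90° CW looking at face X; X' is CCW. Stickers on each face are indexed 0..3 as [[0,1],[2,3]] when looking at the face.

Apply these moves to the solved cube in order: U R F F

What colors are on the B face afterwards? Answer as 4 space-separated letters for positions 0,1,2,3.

After move 1 (U): U=WWWW F=RRGG R=BBRR B=OOBB L=GGOO
After move 2 (R): R=RBRB U=WRWG F=RYGY D=YBYO B=WOWB
After move 3 (F): F=GRYY U=WROG R=WBGB D=RRYO L=GYOB
After move 4 (F): F=YGYR U=WRBY R=OBGB D=GWYO L=GROR
Query: B face = WOWB

Answer: W O W B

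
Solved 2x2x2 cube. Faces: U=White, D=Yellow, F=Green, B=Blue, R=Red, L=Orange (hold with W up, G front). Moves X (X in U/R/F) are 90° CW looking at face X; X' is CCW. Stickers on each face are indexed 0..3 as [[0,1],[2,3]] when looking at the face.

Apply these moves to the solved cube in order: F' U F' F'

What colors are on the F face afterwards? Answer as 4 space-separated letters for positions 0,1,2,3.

Answer: G G R Y

Derivation:
After move 1 (F'): F=GGGG U=WWRR R=YRYR D=OOYY L=OWOW
After move 2 (U): U=RWRW F=YRGG R=BBYR B=OWBB L=GGOW
After move 3 (F'): F=RGYG U=RWBY R=OBOR D=GWYY L=GWOR
After move 4 (F'): F=GGRY U=RWOO R=WBGR D=WRYY L=GYOB
Query: F face = GGRY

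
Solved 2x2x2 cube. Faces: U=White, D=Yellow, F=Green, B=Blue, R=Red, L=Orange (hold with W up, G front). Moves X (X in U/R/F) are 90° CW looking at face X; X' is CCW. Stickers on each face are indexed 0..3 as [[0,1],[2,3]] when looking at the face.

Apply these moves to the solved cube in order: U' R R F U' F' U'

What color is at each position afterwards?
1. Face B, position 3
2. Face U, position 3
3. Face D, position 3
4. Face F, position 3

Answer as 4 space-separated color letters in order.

After move 1 (U'): U=WWWW F=OOGG R=GGRR B=RRBB L=BBOO
After move 2 (R): R=RGRG U=WOWG F=OYGY D=YBYR B=WRWB
After move 3 (R): R=RRGG U=WYWY F=OBGR D=YWYW B=GROB
After move 4 (F): F=GORB U=WYOB R=WRYG D=GRYW L=BYOW
After move 5 (U'): U=YBWO F=BYRB R=GOYG B=WROB L=GROW
After move 6 (F'): F=YBBR U=YBGY R=ROGG D=RWYW L=GOOW
After move 7 (U'): U=BYYG F=GOBR R=YBGG B=ROOB L=WROW
Query 1: B[3] = B
Query 2: U[3] = G
Query 3: D[3] = W
Query 4: F[3] = R

Answer: B G W R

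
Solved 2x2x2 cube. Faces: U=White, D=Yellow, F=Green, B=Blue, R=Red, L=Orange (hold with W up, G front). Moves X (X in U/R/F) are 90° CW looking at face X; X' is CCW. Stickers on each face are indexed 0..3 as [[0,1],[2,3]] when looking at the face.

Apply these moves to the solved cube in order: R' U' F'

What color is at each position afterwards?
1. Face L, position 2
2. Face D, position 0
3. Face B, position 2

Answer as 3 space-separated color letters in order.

After move 1 (R'): R=RRRR U=WBWB F=GWGW D=YGYG B=YBYB
After move 2 (U'): U=BBWW F=OOGW R=GWRR B=RRYB L=YBOO
After move 3 (F'): F=OWOG U=BBGR R=GWYR D=BOYG L=YWOW
Query 1: L[2] = O
Query 2: D[0] = B
Query 3: B[2] = Y

Answer: O B Y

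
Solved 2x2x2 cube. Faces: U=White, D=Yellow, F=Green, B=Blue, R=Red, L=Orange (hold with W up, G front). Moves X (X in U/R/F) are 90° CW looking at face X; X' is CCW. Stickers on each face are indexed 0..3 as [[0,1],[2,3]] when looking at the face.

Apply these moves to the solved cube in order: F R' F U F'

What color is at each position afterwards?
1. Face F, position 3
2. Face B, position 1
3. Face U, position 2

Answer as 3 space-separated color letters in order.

After move 1 (F): F=GGGG U=WWOO R=WRWR D=RRYY L=OYOY
After move 2 (R'): R=RRWW U=WBOB F=GWGO D=RGYG B=YBRB
After move 3 (F): F=GGOW U=WBYY R=ORBW D=WRYG L=OROG
After move 4 (U): U=YWYB F=OROW R=YBBW B=ORRB L=GGOG
After move 5 (F'): F=RWOO U=YWYB R=RBWW D=GGYG L=GBOY
Query 1: F[3] = O
Query 2: B[1] = R
Query 3: U[2] = Y

Answer: O R Y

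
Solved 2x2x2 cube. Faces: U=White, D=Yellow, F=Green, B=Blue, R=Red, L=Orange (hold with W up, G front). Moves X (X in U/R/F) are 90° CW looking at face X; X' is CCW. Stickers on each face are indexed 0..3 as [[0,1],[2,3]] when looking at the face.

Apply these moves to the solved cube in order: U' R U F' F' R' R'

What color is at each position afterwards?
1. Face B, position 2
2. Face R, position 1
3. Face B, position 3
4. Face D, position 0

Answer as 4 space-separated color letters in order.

After move 1 (U'): U=WWWW F=OOGG R=GGRR B=RRBB L=BBOO
After move 2 (R): R=RGRG U=WOWG F=OYGY D=YBYR B=WRWB
After move 3 (U): U=WWGO F=RGGY R=WRRG B=BBWB L=OYOO
After move 4 (F'): F=GYRG U=WWWR R=BRYG D=YOYR L=OOOG
After move 5 (F'): F=YGGR U=WWBY R=ORYG D=OGYR L=OROW
After move 6 (R'): R=RGOY U=WWBB F=YWGY D=OGYR B=RBGB
After move 7 (R'): R=GYRO U=WGBR F=YWGB D=OWYY B=RBGB
Query 1: B[2] = G
Query 2: R[1] = Y
Query 3: B[3] = B
Query 4: D[0] = O

Answer: G Y B O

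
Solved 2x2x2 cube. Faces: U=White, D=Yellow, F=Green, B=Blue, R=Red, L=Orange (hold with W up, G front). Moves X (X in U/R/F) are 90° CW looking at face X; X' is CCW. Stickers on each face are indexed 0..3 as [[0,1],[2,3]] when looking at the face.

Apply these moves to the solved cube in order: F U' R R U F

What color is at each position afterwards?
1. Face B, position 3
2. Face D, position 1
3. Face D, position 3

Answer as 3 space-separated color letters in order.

After move 1 (F): F=GGGG U=WWOO R=WRWR D=RRYY L=OYOY
After move 2 (U'): U=WOWO F=OYGG R=GGWR B=WRBB L=BBOY
After move 3 (R): R=WGRG U=WYWG F=ORGY D=RBYW B=OROB
After move 4 (R): R=RWGG U=WRWY F=OBGW D=ROYO B=GRYB
After move 5 (U): U=WWYR F=RWGW R=GRGG B=BBYB L=OBOY
After move 6 (F): F=GRWW U=WWYB R=YRRG D=GGYO L=OROO
Query 1: B[3] = B
Query 2: D[1] = G
Query 3: D[3] = O

Answer: B G O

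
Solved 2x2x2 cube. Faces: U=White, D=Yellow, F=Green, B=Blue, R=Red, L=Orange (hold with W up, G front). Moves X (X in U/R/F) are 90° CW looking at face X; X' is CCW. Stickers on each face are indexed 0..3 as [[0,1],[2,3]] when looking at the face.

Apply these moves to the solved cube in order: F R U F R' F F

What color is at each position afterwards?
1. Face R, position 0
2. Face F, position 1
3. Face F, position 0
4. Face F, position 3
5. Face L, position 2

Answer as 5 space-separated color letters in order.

Answer: B Y R G O

Derivation:
After move 1 (F): F=GGGG U=WWOO R=WRWR D=RRYY L=OYOY
After move 2 (R): R=WWRR U=WGOG F=GRGY D=RBYB B=OBWB
After move 3 (U): U=OWGG F=WWGY R=OBRR B=OYWB L=GROY
After move 4 (F): F=GWYW U=OWYR R=GBGR D=ROYB L=GROB
After move 5 (R'): R=BRGG U=OWYO F=GWYR D=RWYW B=BYOB
After move 6 (F): F=YGRW U=OWBR R=YROG D=GBYW L=GROW
After move 7 (F): F=RYWG U=OWWR R=BRRG D=OYYW L=GGOB
Query 1: R[0] = B
Query 2: F[1] = Y
Query 3: F[0] = R
Query 4: F[3] = G
Query 5: L[2] = O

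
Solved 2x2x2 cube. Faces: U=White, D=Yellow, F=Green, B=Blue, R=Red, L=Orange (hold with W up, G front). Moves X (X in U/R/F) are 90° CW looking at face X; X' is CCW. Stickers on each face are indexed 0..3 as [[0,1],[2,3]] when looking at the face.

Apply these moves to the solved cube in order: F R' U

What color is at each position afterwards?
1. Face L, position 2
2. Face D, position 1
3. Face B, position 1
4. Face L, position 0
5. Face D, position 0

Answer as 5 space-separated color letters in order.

Answer: O G Y G R

Derivation:
After move 1 (F): F=GGGG U=WWOO R=WRWR D=RRYY L=OYOY
After move 2 (R'): R=RRWW U=WBOB F=GWGO D=RGYG B=YBRB
After move 3 (U): U=OWBB F=RRGO R=YBWW B=OYRB L=GWOY
Query 1: L[2] = O
Query 2: D[1] = G
Query 3: B[1] = Y
Query 4: L[0] = G
Query 5: D[0] = R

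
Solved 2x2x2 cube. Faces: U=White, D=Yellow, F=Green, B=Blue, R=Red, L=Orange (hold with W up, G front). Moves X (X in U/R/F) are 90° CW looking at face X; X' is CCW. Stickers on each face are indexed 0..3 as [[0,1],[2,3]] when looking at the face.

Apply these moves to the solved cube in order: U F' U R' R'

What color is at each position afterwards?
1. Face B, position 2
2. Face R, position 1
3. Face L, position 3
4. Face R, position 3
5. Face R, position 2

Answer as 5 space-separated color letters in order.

Answer: B Y W O O

Derivation:
After move 1 (U): U=WWWW F=RRGG R=BBRR B=OOBB L=GGOO
After move 2 (F'): F=RGRG U=WWBR R=YBYR D=GOYY L=GWOW
After move 3 (U): U=BWRW F=YBRG R=OOYR B=GWBB L=RGOW
After move 4 (R'): R=OROY U=BBRG F=YWRW D=GBYG B=YWOB
After move 5 (R'): R=RYOO U=BORY F=YBRG D=GWYW B=GWBB
Query 1: B[2] = B
Query 2: R[1] = Y
Query 3: L[3] = W
Query 4: R[3] = O
Query 5: R[2] = O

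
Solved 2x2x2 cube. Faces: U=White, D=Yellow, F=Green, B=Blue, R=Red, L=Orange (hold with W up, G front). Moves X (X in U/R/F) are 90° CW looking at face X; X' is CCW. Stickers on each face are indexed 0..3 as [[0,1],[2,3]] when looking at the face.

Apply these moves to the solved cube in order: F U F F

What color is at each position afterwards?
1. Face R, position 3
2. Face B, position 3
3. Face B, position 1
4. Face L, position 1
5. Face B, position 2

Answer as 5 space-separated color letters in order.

After move 1 (F): F=GGGG U=WWOO R=WRWR D=RRYY L=OYOY
After move 2 (U): U=OWOW F=WRGG R=BBWR B=OYBB L=GGOY
After move 3 (F): F=GWGR U=OWYG R=OBWR D=WBYY L=GROR
After move 4 (F): F=GGRW U=OWRR R=YBGR D=WOYY L=GWOB
Query 1: R[3] = R
Query 2: B[3] = B
Query 3: B[1] = Y
Query 4: L[1] = W
Query 5: B[2] = B

Answer: R B Y W B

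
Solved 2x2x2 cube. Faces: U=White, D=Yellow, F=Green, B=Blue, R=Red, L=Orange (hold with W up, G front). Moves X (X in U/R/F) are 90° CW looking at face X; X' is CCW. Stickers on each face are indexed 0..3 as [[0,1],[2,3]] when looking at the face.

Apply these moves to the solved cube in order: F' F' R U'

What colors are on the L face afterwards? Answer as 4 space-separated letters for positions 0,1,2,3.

Answer: Y B O R

Derivation:
After move 1 (F'): F=GGGG U=WWRR R=YRYR D=OOYY L=OWOW
After move 2 (F'): F=GGGG U=WWYY R=OROR D=WWYY L=OROR
After move 3 (R): R=OORR U=WGYG F=GWGY D=WBYB B=YBWB
After move 4 (U'): U=GGWY F=ORGY R=GWRR B=OOWB L=YBOR
Query: L face = YBOR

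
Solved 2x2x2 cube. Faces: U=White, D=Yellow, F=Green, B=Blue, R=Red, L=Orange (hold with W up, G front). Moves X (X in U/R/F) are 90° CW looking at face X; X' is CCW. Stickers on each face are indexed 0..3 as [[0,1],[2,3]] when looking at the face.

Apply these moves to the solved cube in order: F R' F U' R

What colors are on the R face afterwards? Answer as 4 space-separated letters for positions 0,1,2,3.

After move 1 (F): F=GGGG U=WWOO R=WRWR D=RRYY L=OYOY
After move 2 (R'): R=RRWW U=WBOB F=GWGO D=RGYG B=YBRB
After move 3 (F): F=GGOW U=WBYY R=ORBW D=WRYG L=OROG
After move 4 (U'): U=BYWY F=OROW R=GGBW B=ORRB L=YBOG
After move 5 (R): R=BGWG U=BRWW F=OROG D=WRYO B=YRYB
Query: R face = BGWG

Answer: B G W G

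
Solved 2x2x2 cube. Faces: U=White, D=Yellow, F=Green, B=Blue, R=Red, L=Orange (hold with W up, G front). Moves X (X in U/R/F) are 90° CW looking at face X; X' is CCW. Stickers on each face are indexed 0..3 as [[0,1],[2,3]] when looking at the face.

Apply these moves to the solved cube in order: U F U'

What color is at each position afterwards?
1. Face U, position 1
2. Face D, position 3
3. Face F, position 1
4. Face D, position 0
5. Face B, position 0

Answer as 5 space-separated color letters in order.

Answer: G Y Y R W

Derivation:
After move 1 (U): U=WWWW F=RRGG R=BBRR B=OOBB L=GGOO
After move 2 (F): F=GRGR U=WWOG R=WBWR D=RBYY L=GYOY
After move 3 (U'): U=WGWO F=GYGR R=GRWR B=WBBB L=OOOY
Query 1: U[1] = G
Query 2: D[3] = Y
Query 3: F[1] = Y
Query 4: D[0] = R
Query 5: B[0] = W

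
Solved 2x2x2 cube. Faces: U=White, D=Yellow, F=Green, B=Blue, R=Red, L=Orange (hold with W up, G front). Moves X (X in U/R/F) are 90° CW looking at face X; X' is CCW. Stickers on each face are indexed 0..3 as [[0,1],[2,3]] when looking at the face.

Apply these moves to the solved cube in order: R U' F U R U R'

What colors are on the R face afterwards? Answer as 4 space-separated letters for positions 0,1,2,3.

Answer: Y R G R

Derivation:
After move 1 (R): R=RRRR U=WGWG F=GYGY D=YBYB B=WBWB
After move 2 (U'): U=GGWW F=OOGY R=GYRR B=RRWB L=WBOO
After move 3 (F): F=GOYO U=GGOB R=WYWR D=RGYB L=WYOB
After move 4 (U): U=OGBG F=WYYO R=RRWR B=WYWB L=GOOB
After move 5 (R): R=WRRR U=OYBO F=WGYB D=RWYW B=GYGB
After move 6 (U): U=BOOY F=WRYB R=GYRR B=GOGB L=WGOB
After move 7 (R'): R=YRGR U=BGOG F=WOYY D=RRYB B=WOWB
Query: R face = YRGR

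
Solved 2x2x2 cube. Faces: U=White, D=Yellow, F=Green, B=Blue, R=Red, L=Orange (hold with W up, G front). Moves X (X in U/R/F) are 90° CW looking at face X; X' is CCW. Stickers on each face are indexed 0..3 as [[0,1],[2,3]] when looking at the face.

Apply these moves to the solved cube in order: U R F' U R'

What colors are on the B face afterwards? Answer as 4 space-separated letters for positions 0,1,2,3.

After move 1 (U): U=WWWW F=RRGG R=BBRR B=OOBB L=GGOO
After move 2 (R): R=RBRB U=WRWG F=RYGY D=YBYO B=WOWB
After move 3 (F'): F=YYRG U=WRRR R=BBYB D=GOYO L=GGOW
After move 4 (U): U=RWRR F=BBRG R=WOYB B=GGWB L=YYOW
After move 5 (R'): R=OBWY U=RWRG F=BWRR D=GBYG B=OGOB
Query: B face = OGOB

Answer: O G O B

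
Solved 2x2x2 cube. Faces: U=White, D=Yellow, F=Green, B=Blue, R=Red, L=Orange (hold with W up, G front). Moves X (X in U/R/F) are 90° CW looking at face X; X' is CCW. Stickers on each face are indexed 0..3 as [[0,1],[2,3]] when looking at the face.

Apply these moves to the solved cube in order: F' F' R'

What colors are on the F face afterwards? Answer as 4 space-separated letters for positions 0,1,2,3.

After move 1 (F'): F=GGGG U=WWRR R=YRYR D=OOYY L=OWOW
After move 2 (F'): F=GGGG U=WWYY R=OROR D=WWYY L=OROR
After move 3 (R'): R=RROO U=WBYB F=GWGY D=WGYG B=YBWB
Query: F face = GWGY

Answer: G W G Y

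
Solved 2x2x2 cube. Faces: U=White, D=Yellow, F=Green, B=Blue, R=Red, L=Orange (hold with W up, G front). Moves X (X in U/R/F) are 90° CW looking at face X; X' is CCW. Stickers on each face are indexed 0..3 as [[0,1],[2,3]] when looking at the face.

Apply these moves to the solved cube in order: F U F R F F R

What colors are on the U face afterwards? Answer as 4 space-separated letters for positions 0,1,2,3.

Answer: O G B G

Derivation:
After move 1 (F): F=GGGG U=WWOO R=WRWR D=RRYY L=OYOY
After move 2 (U): U=OWOW F=WRGG R=BBWR B=OYBB L=GGOY
After move 3 (F): F=GWGR U=OWYG R=OBWR D=WBYY L=GROR
After move 4 (R): R=WORB U=OWYR F=GBGY D=WBYO B=GYWB
After move 5 (F): F=GGYB U=OWRR R=YORB D=RWYO L=GWOB
After move 6 (F): F=YGBG U=OWBW R=RORB D=RYYO L=GROW
After move 7 (R): R=RRBO U=OGBG F=YYBO D=RWYG B=WYWB
Query: U face = OGBG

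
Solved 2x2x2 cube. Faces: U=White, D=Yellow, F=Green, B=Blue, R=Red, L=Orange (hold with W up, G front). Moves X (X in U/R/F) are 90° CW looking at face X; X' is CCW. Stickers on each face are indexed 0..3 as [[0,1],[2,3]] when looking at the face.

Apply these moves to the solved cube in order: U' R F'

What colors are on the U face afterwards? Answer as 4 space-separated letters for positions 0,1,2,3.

After move 1 (U'): U=WWWW F=OOGG R=GGRR B=RRBB L=BBOO
After move 2 (R): R=RGRG U=WOWG F=OYGY D=YBYR B=WRWB
After move 3 (F'): F=YYOG U=WORR R=BGYG D=BOYR L=BGOW
Query: U face = WORR

Answer: W O R R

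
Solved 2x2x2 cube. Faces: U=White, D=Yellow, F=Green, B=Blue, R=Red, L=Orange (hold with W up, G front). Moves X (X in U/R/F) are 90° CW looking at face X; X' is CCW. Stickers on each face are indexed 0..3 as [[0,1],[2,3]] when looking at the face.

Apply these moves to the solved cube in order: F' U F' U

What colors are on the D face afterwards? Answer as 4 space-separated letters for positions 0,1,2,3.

After move 1 (F'): F=GGGG U=WWRR R=YRYR D=OOYY L=OWOW
After move 2 (U): U=RWRW F=YRGG R=BBYR B=OWBB L=GGOW
After move 3 (F'): F=RGYG U=RWBY R=OBOR D=GWYY L=GWOR
After move 4 (U): U=BRYW F=OBYG R=OWOR B=GWBB L=RGOR
Query: D face = GWYY

Answer: G W Y Y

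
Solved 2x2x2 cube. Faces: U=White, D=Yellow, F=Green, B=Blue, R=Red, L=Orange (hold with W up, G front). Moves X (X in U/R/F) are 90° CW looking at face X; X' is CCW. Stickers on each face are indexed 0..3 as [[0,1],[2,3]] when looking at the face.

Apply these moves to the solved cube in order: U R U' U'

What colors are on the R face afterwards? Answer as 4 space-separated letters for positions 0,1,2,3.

After move 1 (U): U=WWWW F=RRGG R=BBRR B=OOBB L=GGOO
After move 2 (R): R=RBRB U=WRWG F=RYGY D=YBYO B=WOWB
After move 3 (U'): U=RGWW F=GGGY R=RYRB B=RBWB L=WOOO
After move 4 (U'): U=GWRW F=WOGY R=GGRB B=RYWB L=RBOO
Query: R face = GGRB

Answer: G G R B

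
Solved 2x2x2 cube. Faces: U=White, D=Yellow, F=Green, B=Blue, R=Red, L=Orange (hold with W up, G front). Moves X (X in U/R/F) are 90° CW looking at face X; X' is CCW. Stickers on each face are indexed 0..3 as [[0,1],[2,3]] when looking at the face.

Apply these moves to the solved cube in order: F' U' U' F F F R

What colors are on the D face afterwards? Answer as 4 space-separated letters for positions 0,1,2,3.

After move 1 (F'): F=GGGG U=WWRR R=YRYR D=OOYY L=OWOW
After move 2 (U'): U=WRWR F=OWGG R=GGYR B=YRBB L=BBOW
After move 3 (U'): U=RRWW F=BBGG R=OWYR B=GGBB L=YROW
After move 4 (F): F=GBGB U=RRWR R=WWWR D=YOYY L=YOOO
After move 5 (F): F=GGBB U=RROO R=WWRR D=WWYY L=YYOO
After move 6 (F): F=BGBG U=RROY R=OWOR D=RWYY L=YWOW
After move 7 (R): R=OORW U=RGOG F=BWBY D=RBYG B=YGRB
Query: D face = RBYG

Answer: R B Y G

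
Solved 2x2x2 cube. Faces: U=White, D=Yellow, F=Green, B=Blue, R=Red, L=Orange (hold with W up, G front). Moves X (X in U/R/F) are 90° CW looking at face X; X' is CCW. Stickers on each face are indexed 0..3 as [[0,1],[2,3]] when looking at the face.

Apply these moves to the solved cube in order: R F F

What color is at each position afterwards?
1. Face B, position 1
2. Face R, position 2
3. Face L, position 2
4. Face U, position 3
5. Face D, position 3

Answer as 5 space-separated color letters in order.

Answer: B O O Y B

Derivation:
After move 1 (R): R=RRRR U=WGWG F=GYGY D=YBYB B=WBWB
After move 2 (F): F=GGYY U=WGOO R=WRGR D=RRYB L=OYOB
After move 3 (F): F=YGYG U=WGBY R=OROR D=GWYB L=OROR
Query 1: B[1] = B
Query 2: R[2] = O
Query 3: L[2] = O
Query 4: U[3] = Y
Query 5: D[3] = B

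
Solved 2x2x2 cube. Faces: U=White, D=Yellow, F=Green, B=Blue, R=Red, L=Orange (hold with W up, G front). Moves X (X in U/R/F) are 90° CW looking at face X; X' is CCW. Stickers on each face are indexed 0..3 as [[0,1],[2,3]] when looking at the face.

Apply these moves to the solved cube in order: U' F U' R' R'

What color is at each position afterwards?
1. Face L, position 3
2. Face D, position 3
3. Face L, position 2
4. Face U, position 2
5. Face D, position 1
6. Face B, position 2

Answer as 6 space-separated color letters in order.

After move 1 (U'): U=WWWW F=OOGG R=GGRR B=RRBB L=BBOO
After move 2 (F): F=GOGO U=WWOB R=WGWR D=RGYY L=BYOY
After move 3 (U'): U=WBWO F=BYGO R=GOWR B=WGBB L=RROY
After move 4 (R'): R=ORGW U=WBWW F=BBGO D=RYYO B=YGGB
After move 5 (R'): R=RWOG U=WGWY F=BBGW D=RBYO B=OGYB
Query 1: L[3] = Y
Query 2: D[3] = O
Query 3: L[2] = O
Query 4: U[2] = W
Query 5: D[1] = B
Query 6: B[2] = Y

Answer: Y O O W B Y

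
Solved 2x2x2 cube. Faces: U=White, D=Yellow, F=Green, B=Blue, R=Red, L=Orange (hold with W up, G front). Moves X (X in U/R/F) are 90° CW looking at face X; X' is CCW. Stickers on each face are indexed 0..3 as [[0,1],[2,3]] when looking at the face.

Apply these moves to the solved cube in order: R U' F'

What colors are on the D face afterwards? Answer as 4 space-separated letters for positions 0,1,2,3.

After move 1 (R): R=RRRR U=WGWG F=GYGY D=YBYB B=WBWB
After move 2 (U'): U=GGWW F=OOGY R=GYRR B=RRWB L=WBOO
After move 3 (F'): F=OYOG U=GGGR R=BYYR D=BOYB L=WWOW
Query: D face = BOYB

Answer: B O Y B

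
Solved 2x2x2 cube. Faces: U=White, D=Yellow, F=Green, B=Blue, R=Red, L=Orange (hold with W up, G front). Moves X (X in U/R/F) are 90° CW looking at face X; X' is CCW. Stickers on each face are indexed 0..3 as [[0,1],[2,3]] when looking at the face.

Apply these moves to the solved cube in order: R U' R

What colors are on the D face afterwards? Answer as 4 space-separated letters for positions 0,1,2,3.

Answer: Y W Y R

Derivation:
After move 1 (R): R=RRRR U=WGWG F=GYGY D=YBYB B=WBWB
After move 2 (U'): U=GGWW F=OOGY R=GYRR B=RRWB L=WBOO
After move 3 (R): R=RGRY U=GOWY F=OBGB D=YWYR B=WRGB
Query: D face = YWYR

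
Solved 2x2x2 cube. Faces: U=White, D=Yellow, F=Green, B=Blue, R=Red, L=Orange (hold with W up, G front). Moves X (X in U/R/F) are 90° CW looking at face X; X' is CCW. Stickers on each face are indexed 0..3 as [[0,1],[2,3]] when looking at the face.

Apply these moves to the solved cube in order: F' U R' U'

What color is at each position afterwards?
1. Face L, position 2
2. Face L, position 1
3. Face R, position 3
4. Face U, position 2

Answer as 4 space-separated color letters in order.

Answer: O W Y R

Derivation:
After move 1 (F'): F=GGGG U=WWRR R=YRYR D=OOYY L=OWOW
After move 2 (U): U=RWRW F=YRGG R=BBYR B=OWBB L=GGOW
After move 3 (R'): R=BRBY U=RBRO F=YWGW D=ORYG B=YWOB
After move 4 (U'): U=BORR F=GGGW R=YWBY B=BROB L=YWOW
Query 1: L[2] = O
Query 2: L[1] = W
Query 3: R[3] = Y
Query 4: U[2] = R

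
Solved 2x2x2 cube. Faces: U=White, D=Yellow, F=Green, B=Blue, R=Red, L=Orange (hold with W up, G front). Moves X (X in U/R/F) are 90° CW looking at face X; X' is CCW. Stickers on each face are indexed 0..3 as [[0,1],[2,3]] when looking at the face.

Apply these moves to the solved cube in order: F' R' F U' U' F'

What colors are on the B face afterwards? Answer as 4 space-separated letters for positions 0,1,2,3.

After move 1 (F'): F=GGGG U=WWRR R=YRYR D=OOYY L=OWOW
After move 2 (R'): R=RRYY U=WBRB F=GWGR D=OGYG B=YBOB
After move 3 (F): F=GGRW U=WBWW R=RRBY D=YRYG L=OOOG
After move 4 (U'): U=BWWW F=OORW R=GGBY B=RROB L=YBOG
After move 5 (U'): U=WWBW F=YBRW R=OOBY B=GGOB L=RROG
After move 6 (F'): F=BWYR U=WWOB R=ROYY D=RGYG L=RWOB
Query: B face = GGOB

Answer: G G O B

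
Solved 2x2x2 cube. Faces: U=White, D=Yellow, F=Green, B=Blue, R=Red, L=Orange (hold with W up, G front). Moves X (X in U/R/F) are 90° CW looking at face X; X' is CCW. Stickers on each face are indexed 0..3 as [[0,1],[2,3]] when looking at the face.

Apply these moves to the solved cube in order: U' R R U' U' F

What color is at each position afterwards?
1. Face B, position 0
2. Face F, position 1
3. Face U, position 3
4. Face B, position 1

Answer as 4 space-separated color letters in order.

Answer: O G R B

Derivation:
After move 1 (U'): U=WWWW F=OOGG R=GGRR B=RRBB L=BBOO
After move 2 (R): R=RGRG U=WOWG F=OYGY D=YBYR B=WRWB
After move 3 (R): R=RRGG U=WYWY F=OBGR D=YWYW B=GROB
After move 4 (U'): U=YYWW F=BBGR R=OBGG B=RROB L=GROO
After move 5 (U'): U=YWYW F=GRGR R=BBGG B=OBOB L=RROO
After move 6 (F): F=GGRR U=YWOR R=YBWG D=GBYW L=RYOW
Query 1: B[0] = O
Query 2: F[1] = G
Query 3: U[3] = R
Query 4: B[1] = B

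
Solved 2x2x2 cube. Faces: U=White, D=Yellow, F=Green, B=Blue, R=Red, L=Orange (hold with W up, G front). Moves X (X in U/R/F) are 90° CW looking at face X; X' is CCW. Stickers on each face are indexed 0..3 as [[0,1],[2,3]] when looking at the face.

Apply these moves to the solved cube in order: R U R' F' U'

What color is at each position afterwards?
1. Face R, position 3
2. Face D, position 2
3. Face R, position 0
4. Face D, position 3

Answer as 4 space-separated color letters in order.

Answer: R Y W Y

Derivation:
After move 1 (R): R=RRRR U=WGWG F=GYGY D=YBYB B=WBWB
After move 2 (U): U=WWGG F=RRGY R=WBRR B=OOWB L=GYOO
After move 3 (R'): R=BRWR U=WWGO F=RWGG D=YRYY B=BOBB
After move 4 (F'): F=WGRG U=WWBW R=RRYR D=YOYY L=GOOG
After move 5 (U'): U=WWWB F=GORG R=WGYR B=RRBB L=BOOG
Query 1: R[3] = R
Query 2: D[2] = Y
Query 3: R[0] = W
Query 4: D[3] = Y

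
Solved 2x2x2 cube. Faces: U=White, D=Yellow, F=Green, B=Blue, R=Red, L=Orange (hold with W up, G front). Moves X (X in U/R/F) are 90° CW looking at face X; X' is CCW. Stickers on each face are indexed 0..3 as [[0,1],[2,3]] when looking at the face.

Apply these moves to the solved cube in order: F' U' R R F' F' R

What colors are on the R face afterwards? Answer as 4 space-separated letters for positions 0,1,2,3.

After move 1 (F'): F=GGGG U=WWRR R=YRYR D=OOYY L=OWOW
After move 2 (U'): U=WRWR F=OWGG R=GGYR B=YRBB L=BBOW
After move 3 (R): R=YGRG U=WWWG F=OOGY D=OBYY B=RRRB
After move 4 (R): R=RYGG U=WOWY F=OBGY D=ORYR B=GRWB
After move 5 (F'): F=BYOG U=WORG R=RYOG D=BWYR L=BYOW
After move 6 (F'): F=YGBO U=WORO R=WYBG D=YWYR L=BGOR
After move 7 (R): R=BWGY U=WGRO F=YWBR D=YWYG B=OROB
Query: R face = BWGY

Answer: B W G Y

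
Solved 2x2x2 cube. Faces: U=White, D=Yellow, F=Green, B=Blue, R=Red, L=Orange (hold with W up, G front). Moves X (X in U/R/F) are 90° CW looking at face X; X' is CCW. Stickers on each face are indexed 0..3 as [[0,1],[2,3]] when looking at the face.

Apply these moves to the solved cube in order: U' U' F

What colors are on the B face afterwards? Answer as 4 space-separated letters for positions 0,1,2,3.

Answer: G G B B

Derivation:
After move 1 (U'): U=WWWW F=OOGG R=GGRR B=RRBB L=BBOO
After move 2 (U'): U=WWWW F=BBGG R=OORR B=GGBB L=RROO
After move 3 (F): F=GBGB U=WWOR R=WOWR D=ROYY L=RYOY
Query: B face = GGBB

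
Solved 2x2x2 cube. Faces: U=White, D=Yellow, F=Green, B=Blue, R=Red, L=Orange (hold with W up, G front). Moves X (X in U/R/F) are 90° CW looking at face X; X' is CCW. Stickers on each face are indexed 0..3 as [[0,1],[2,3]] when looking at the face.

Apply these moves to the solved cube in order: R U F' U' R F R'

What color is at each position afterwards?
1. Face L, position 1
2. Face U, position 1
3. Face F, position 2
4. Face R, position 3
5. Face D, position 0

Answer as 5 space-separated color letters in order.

After move 1 (R): R=RRRR U=WGWG F=GYGY D=YBYB B=WBWB
After move 2 (U): U=WWGG F=RRGY R=WBRR B=OOWB L=GYOO
After move 3 (F'): F=RYRG U=WWWR R=BBYR D=YOYB L=GGOG
After move 4 (U'): U=WRWW F=GGRG R=RYYR B=BBWB L=OOOG
After move 5 (R): R=YRRY U=WGWG F=GORB D=YWYB B=WBRB
After move 6 (F): F=RGBO U=WGGO R=WRGY D=RYYB L=OYOW
After move 7 (R'): R=RYWG U=WRGW F=RGBO D=RGYO B=BBYB
Query 1: L[1] = Y
Query 2: U[1] = R
Query 3: F[2] = B
Query 4: R[3] = G
Query 5: D[0] = R

Answer: Y R B G R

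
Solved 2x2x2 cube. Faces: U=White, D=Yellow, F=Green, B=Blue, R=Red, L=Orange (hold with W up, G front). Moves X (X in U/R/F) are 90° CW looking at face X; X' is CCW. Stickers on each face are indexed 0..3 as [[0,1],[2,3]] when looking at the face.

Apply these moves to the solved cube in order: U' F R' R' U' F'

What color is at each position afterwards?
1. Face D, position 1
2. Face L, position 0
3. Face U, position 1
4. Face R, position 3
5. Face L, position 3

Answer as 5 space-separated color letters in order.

Answer: Y O Y W W

Derivation:
After move 1 (U'): U=WWWW F=OOGG R=GGRR B=RRBB L=BBOO
After move 2 (F): F=GOGO U=WWOB R=WGWR D=RGYY L=BYOY
After move 3 (R'): R=GRWW U=WBOR F=GWGB D=ROYO B=YRGB
After move 4 (R'): R=RWGW U=WGOY F=GBGR D=RWYB B=OROB
After move 5 (U'): U=GYWO F=BYGR R=GBGW B=RWOB L=OROY
After move 6 (F'): F=YRBG U=GYGG R=WBRW D=RYYB L=OOOW
Query 1: D[1] = Y
Query 2: L[0] = O
Query 3: U[1] = Y
Query 4: R[3] = W
Query 5: L[3] = W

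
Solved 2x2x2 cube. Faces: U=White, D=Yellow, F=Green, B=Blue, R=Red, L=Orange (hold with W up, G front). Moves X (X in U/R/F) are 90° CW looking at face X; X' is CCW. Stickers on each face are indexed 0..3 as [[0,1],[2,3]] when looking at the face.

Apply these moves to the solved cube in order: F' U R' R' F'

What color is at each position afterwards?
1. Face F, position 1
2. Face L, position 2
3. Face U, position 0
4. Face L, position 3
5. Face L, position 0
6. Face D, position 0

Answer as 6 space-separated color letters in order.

After move 1 (F'): F=GGGG U=WWRR R=YRYR D=OOYY L=OWOW
After move 2 (U): U=RWRW F=YRGG R=BBYR B=OWBB L=GGOW
After move 3 (R'): R=BRBY U=RBRO F=YWGW D=ORYG B=YWOB
After move 4 (R'): R=RYBB U=RORY F=YBGO D=OWYW B=GWRB
After move 5 (F'): F=BOYG U=RORB R=WYOB D=GWYW L=GYOR
Query 1: F[1] = O
Query 2: L[2] = O
Query 3: U[0] = R
Query 4: L[3] = R
Query 5: L[0] = G
Query 6: D[0] = G

Answer: O O R R G G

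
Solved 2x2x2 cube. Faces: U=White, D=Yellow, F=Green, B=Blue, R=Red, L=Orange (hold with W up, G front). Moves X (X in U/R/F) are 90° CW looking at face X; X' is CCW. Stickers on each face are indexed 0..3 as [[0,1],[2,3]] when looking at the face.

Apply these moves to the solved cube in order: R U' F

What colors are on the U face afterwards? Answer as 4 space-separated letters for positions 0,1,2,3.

After move 1 (R): R=RRRR U=WGWG F=GYGY D=YBYB B=WBWB
After move 2 (U'): U=GGWW F=OOGY R=GYRR B=RRWB L=WBOO
After move 3 (F): F=GOYO U=GGOB R=WYWR D=RGYB L=WYOB
Query: U face = GGOB

Answer: G G O B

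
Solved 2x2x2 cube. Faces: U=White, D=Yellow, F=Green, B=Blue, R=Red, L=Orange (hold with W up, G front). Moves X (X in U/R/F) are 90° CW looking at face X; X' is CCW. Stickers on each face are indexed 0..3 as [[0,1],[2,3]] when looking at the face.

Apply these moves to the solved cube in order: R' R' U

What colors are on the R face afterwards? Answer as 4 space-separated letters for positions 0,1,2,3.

Answer: G B R R

Derivation:
After move 1 (R'): R=RRRR U=WBWB F=GWGW D=YGYG B=YBYB
After move 2 (R'): R=RRRR U=WYWY F=GBGB D=YWYW B=GBGB
After move 3 (U): U=WWYY F=RRGB R=GBRR B=OOGB L=GBOO
Query: R face = GBRR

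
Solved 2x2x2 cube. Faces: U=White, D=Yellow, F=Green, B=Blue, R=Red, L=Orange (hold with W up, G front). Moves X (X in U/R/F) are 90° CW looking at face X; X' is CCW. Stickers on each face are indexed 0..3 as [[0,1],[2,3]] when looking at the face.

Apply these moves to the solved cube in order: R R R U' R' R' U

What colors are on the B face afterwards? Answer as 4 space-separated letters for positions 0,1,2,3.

Answer: Y B O B

Derivation:
After move 1 (R): R=RRRR U=WGWG F=GYGY D=YBYB B=WBWB
After move 2 (R): R=RRRR U=WYWY F=GBGB D=YWYW B=GBGB
After move 3 (R): R=RRRR U=WBWB F=GWGW D=YGYG B=YBYB
After move 4 (U'): U=BBWW F=OOGW R=GWRR B=RRYB L=YBOO
After move 5 (R'): R=WRGR U=BYWR F=OBGW D=YOYW B=GRGB
After move 6 (R'): R=RRWG U=BGWG F=OYGR D=YBYW B=WROB
After move 7 (U): U=WBGG F=RRGR R=WRWG B=YBOB L=OYOO
Query: B face = YBOB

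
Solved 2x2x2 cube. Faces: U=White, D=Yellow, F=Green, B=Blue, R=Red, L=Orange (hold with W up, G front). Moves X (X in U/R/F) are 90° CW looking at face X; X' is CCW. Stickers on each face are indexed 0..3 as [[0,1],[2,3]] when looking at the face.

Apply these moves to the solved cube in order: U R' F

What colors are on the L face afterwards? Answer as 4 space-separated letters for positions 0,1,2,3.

Answer: G Y O R

Derivation:
After move 1 (U): U=WWWW F=RRGG R=BBRR B=OOBB L=GGOO
After move 2 (R'): R=BRBR U=WBWO F=RWGW D=YRYG B=YOYB
After move 3 (F): F=GRWW U=WBOG R=WROR D=BBYG L=GYOR
Query: L face = GYOR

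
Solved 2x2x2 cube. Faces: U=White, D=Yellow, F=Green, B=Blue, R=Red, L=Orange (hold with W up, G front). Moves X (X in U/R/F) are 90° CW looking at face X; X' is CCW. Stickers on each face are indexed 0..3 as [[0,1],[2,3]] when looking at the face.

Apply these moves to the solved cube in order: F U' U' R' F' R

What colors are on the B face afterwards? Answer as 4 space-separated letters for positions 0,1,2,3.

After move 1 (F): F=GGGG U=WWOO R=WRWR D=RRYY L=OYOY
After move 2 (U'): U=WOWO F=OYGG R=GGWR B=WRBB L=BBOY
After move 3 (U'): U=OOWW F=BBGG R=OYWR B=GGBB L=WROY
After move 4 (R'): R=YROW U=OBWG F=BOGW D=RBYG B=YGRB
After move 5 (F'): F=OWBG U=OBYO R=BRRW D=RYYG L=WGOW
After move 6 (R): R=RBWR U=OWYG F=OYBG D=RRYY B=OGBB
Query: B face = OGBB

Answer: O G B B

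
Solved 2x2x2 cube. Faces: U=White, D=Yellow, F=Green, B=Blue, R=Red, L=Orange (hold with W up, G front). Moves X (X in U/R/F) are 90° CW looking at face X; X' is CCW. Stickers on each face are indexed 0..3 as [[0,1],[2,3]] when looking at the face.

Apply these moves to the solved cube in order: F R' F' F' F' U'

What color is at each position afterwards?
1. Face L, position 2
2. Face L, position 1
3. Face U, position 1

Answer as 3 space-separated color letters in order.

Answer: O B Y

Derivation:
After move 1 (F): F=GGGG U=WWOO R=WRWR D=RRYY L=OYOY
After move 2 (R'): R=RRWW U=WBOB F=GWGO D=RGYG B=YBRB
After move 3 (F'): F=WOGG U=WBRW R=GRRW D=YYYG L=OBOO
After move 4 (F'): F=OGWG U=WBGR R=YRYW D=BOYG L=OWOR
After move 5 (F'): F=GGOW U=WBYY R=ORBW D=WRYG L=OROG
After move 6 (U'): U=BYWY F=OROW R=GGBW B=ORRB L=YBOG
Query 1: L[2] = O
Query 2: L[1] = B
Query 3: U[1] = Y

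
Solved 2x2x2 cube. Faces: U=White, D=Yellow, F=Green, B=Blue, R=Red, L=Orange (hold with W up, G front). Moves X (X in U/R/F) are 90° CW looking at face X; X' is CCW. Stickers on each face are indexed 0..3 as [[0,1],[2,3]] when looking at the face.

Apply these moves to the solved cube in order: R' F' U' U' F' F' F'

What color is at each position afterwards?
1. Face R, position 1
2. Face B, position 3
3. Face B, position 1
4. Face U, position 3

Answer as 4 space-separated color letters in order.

After move 1 (R'): R=RRRR U=WBWB F=GWGW D=YGYG B=YBYB
After move 2 (F'): F=WWGG U=WBRR R=GRYR D=OOYG L=OBOW
After move 3 (U'): U=BRWR F=OBGG R=WWYR B=GRYB L=YBOW
After move 4 (U'): U=RRBW F=YBGG R=OBYR B=WWYB L=GROW
After move 5 (F'): F=BGYG U=RROY R=OBOR D=RWYG L=GWOB
After move 6 (F'): F=GGBY U=RROO R=WBRR D=WBYG L=GYOO
After move 7 (F'): F=GYGB U=RRWR R=BBWR D=YOYG L=GOOO
Query 1: R[1] = B
Query 2: B[3] = B
Query 3: B[1] = W
Query 4: U[3] = R

Answer: B B W R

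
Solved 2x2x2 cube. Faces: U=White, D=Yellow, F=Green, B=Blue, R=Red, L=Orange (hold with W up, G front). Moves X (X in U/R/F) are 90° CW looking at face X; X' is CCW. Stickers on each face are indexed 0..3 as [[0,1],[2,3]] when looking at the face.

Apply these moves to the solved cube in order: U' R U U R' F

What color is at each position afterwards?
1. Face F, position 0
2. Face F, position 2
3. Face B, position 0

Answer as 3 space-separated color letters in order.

After move 1 (U'): U=WWWW F=OOGG R=GGRR B=RRBB L=BBOO
After move 2 (R): R=RGRG U=WOWG F=OYGY D=YBYR B=WRWB
After move 3 (U): U=WWGO F=RGGY R=WRRG B=BBWB L=OYOO
After move 4 (U): U=GWOW F=WRGY R=BBRG B=OYWB L=RGOO
After move 5 (R'): R=BGBR U=GWOO F=WWGW D=YRYY B=RYBB
After move 6 (F): F=GWWW U=GWOG R=OGOR D=BBYY L=RYOR
Query 1: F[0] = G
Query 2: F[2] = W
Query 3: B[0] = R

Answer: G W R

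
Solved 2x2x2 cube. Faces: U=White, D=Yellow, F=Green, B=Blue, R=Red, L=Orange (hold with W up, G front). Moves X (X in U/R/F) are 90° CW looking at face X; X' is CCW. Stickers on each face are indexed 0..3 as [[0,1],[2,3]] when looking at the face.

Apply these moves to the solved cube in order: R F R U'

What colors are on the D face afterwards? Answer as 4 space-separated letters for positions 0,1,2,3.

After move 1 (R): R=RRRR U=WGWG F=GYGY D=YBYB B=WBWB
After move 2 (F): F=GGYY U=WGOO R=WRGR D=RRYB L=OYOB
After move 3 (R): R=GWRR U=WGOY F=GRYB D=RWYW B=OBGB
After move 4 (U'): U=GYWO F=OYYB R=GRRR B=GWGB L=OBOB
Query: D face = RWYW

Answer: R W Y W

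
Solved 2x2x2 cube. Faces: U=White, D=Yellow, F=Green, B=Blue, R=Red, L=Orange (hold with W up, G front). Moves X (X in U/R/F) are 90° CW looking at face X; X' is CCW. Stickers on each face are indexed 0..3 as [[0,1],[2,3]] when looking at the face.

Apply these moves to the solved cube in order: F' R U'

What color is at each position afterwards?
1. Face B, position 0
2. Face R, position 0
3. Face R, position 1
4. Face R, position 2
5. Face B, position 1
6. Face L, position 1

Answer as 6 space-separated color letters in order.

Answer: Y G O R Y B

Derivation:
After move 1 (F'): F=GGGG U=WWRR R=YRYR D=OOYY L=OWOW
After move 2 (R): R=YYRR U=WGRG F=GOGY D=OBYB B=RBWB
After move 3 (U'): U=GGWR F=OWGY R=GORR B=YYWB L=RBOW
Query 1: B[0] = Y
Query 2: R[0] = G
Query 3: R[1] = O
Query 4: R[2] = R
Query 5: B[1] = Y
Query 6: L[1] = B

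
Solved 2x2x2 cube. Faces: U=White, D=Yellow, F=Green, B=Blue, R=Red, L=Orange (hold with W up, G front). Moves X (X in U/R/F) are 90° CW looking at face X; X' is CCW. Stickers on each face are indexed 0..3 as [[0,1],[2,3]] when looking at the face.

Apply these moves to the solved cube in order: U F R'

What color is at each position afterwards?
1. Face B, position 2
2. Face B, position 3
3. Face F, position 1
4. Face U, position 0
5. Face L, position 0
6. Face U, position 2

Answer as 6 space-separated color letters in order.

After move 1 (U): U=WWWW F=RRGG R=BBRR B=OOBB L=GGOO
After move 2 (F): F=GRGR U=WWOG R=WBWR D=RBYY L=GYOY
After move 3 (R'): R=BRWW U=WBOO F=GWGG D=RRYR B=YOBB
Query 1: B[2] = B
Query 2: B[3] = B
Query 3: F[1] = W
Query 4: U[0] = W
Query 5: L[0] = G
Query 6: U[2] = O

Answer: B B W W G O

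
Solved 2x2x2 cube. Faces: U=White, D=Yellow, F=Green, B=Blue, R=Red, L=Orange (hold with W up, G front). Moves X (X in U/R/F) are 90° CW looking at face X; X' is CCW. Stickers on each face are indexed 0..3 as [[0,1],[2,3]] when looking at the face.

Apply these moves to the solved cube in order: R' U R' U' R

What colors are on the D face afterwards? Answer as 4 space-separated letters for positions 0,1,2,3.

After move 1 (R'): R=RRRR U=WBWB F=GWGW D=YGYG B=YBYB
After move 2 (U): U=WWBB F=RRGW R=YBRR B=OOYB L=GWOO
After move 3 (R'): R=BRYR U=WYBO F=RWGB D=YRYW B=GOGB
After move 4 (U'): U=YOWB F=GWGB R=RWYR B=BRGB L=GOOO
After move 5 (R): R=YRRW U=YWWB F=GRGW D=YGYB B=BROB
Query: D face = YGYB

Answer: Y G Y B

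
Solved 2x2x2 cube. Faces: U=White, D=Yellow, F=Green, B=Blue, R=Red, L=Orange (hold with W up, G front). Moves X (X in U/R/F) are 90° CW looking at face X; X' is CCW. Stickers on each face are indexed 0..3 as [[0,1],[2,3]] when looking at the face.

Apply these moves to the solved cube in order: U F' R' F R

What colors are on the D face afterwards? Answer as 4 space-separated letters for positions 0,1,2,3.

Answer: Y O Y Y

Derivation:
After move 1 (U): U=WWWW F=RRGG R=BBRR B=OOBB L=GGOO
After move 2 (F'): F=RGRG U=WWBR R=YBYR D=GOYY L=GWOW
After move 3 (R'): R=BRYY U=WBBO F=RWRR D=GGYG B=YOOB
After move 4 (F): F=RRRW U=WBWW R=BROY D=YBYG L=GGOG
After move 5 (R): R=OBYR U=WRWW F=RBRG D=YOYY B=WOBB
Query: D face = YOYY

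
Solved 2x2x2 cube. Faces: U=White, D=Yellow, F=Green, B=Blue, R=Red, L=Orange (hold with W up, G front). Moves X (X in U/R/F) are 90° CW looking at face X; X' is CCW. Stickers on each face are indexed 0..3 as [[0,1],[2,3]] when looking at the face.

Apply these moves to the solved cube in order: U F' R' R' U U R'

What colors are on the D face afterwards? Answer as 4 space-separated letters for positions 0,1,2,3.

Answer: G O Y O

Derivation:
After move 1 (U): U=WWWW F=RRGG R=BBRR B=OOBB L=GGOO
After move 2 (F'): F=RGRG U=WWBR R=YBYR D=GOYY L=GWOW
After move 3 (R'): R=BRYY U=WBBO F=RWRR D=GGYG B=YOOB
After move 4 (R'): R=RYBY U=WOBY F=RBRO D=GWYR B=GOGB
After move 5 (U): U=BWYO F=RYRO R=GOBY B=GWGB L=RBOW
After move 6 (U): U=YBOW F=GORO R=GWBY B=RBGB L=RYOW
After move 7 (R'): R=WYGB U=YGOR F=GBRW D=GOYO B=RBWB
Query: D face = GOYO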